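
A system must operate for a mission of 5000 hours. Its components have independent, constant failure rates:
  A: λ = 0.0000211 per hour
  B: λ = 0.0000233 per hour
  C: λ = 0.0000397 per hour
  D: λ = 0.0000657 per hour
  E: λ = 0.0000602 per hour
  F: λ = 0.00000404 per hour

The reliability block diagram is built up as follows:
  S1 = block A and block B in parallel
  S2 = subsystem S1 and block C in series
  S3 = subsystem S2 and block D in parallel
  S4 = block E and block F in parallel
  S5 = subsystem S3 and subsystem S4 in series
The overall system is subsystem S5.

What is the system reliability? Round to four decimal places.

0.9421

R(A) = exp(−0.0000211 × 5000) = 0.899874
R(B) = exp(−0.0000233 × 5000) = 0.890030
R(C) = exp(−0.0000397 × 5000) = 0.819960
R(D) = exp(−0.0000657 × 5000) = 0.720003
R(E) = exp(−0.0000602 × 5000) = 0.740078
R(F) = exp(−0.00000404 × 5000) = 0.980003
Parallel (A and B): 1 − (1 − 0.899874)(1 − 0.890030) = 0.988989
Series ([0.988989] and C): 0.988989 × 0.819960 = 0.810931
Parallel ([0.810931] and D): 1 − (1 − 0.810931)(1 − 0.720003) = 0.947061
Parallel (E and F): 1 − (1 − 0.740078)(1 − 0.980003) = 0.994802
Series ([0.947061] and [0.994802]): 0.947061 × 0.994802 = 0.9421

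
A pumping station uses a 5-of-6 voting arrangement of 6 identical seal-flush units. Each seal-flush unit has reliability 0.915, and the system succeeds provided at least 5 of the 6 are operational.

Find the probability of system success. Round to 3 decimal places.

R = Σ_{i=5}^{6} C(6,i) p^i (1−p)^{6−i} with p = 0.915
C(6,5)·0.915^5·0.085^1 = 0.32710
C(6,6)·0.915^6·0.085^0 = 0.58685
Sum = 0.914

0.914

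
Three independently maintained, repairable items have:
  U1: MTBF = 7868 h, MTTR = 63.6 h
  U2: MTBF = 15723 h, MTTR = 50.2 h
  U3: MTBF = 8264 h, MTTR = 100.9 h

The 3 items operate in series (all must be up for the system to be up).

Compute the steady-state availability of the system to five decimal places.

0.97690

A(U1) = MTBF/(MTBF+MTTR) = 7868/(7868+63.6) = 0.991981
A(U2) = MTBF/(MTBF+MTTR) = 15723/(15723+50.2) = 0.996817
A(U3) = MTBF/(MTBF+MTTR) = 8264/(8264+100.9) = 0.987938
Series availability: 0.991981 × 0.996817 × 0.987938 = 0.97690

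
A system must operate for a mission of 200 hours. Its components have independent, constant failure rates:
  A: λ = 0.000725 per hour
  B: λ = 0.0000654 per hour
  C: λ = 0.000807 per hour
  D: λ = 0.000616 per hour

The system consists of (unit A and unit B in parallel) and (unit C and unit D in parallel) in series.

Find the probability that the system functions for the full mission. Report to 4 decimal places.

0.9810

R(A) = exp(−0.000725 × 200) = 0.865022
R(B) = exp(−0.0000654 × 200) = 0.987005
R(C) = exp(−0.000807 × 200) = 0.850952
R(D) = exp(−0.000616 × 200) = 0.884087
Parallel (A and B): 1 − (1 − 0.865022)(1 − 0.987005) = 0.998246
Parallel (C and D): 1 − (1 − 0.850952)(1 − 0.884087) = 0.982723
Series ([0.998246] and [0.982723]): 0.998246 × 0.982723 = 0.9810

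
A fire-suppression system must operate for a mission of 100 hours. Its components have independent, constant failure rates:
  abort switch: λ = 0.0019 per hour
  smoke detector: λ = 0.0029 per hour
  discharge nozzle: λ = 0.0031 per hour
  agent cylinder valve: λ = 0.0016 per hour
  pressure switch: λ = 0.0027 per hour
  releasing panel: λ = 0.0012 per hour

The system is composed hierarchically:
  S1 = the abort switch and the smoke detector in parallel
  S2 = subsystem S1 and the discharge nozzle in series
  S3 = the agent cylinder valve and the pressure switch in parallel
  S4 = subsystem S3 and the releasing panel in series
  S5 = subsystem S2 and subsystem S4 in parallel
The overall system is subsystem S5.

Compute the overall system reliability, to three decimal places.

R(abort switch) = exp(−0.0019 × 100) = 0.82696
R(smoke detector) = exp(−0.0029 × 100) = 0.74826
R(discharge nozzle) = exp(−0.0031 × 100) = 0.73345
R(agent cylinder valve) = exp(−0.0016 × 100) = 0.85214
R(pressure switch) = exp(−0.0027 × 100) = 0.76338
R(releasing panel) = exp(−0.0012 × 100) = 0.88692
Parallel (abort switch and smoke detector): 1 − (1 − 0.82696)(1 − 0.74826) = 0.95644
Series ([0.95644] and discharge nozzle): 0.95644 × 0.73345 = 0.70150
Parallel (agent cylinder valve and pressure switch): 1 − (1 − 0.85214)(1 − 0.76338) = 0.96501
Series ([0.96501] and releasing panel): 0.96501 × 0.88692 = 0.85589
Parallel ([0.70150] and [0.85589]): 1 − (1 − 0.70150)(1 − 0.85589) = 0.957

0.957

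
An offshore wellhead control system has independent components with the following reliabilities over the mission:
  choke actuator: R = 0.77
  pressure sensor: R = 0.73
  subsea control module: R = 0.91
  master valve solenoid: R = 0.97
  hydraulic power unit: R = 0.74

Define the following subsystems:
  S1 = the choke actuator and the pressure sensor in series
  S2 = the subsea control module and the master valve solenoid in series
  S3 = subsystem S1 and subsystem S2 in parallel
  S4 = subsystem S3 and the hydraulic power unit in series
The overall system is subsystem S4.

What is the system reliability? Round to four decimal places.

Series (choke actuator and pressure sensor): 0.770000 × 0.730000 = 0.562100
Series (subsea control module and master valve solenoid): 0.910000 × 0.970000 = 0.882700
Parallel ([0.562100] and [0.882700]): 1 − (1 − 0.562100)(1 − 0.882700) = 0.948634
Series ([0.948634] and hydraulic power unit): 0.948634 × 0.740000 = 0.7020

0.7020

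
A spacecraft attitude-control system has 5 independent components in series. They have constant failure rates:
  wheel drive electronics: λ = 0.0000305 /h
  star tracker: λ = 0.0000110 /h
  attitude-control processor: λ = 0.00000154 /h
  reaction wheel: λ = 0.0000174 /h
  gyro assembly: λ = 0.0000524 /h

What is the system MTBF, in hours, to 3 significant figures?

Series of exponential components: λ_sys = Σ λ_i
λ_sys = 0.0000305 + 0.0000110 + 0.00000154 + 0.0000174 + 0.0000524 = 1.1284e-04 /h
MTBF = 1 / λ_sys = 8860 h

8860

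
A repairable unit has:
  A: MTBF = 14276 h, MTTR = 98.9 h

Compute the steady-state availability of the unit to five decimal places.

0.99312

A(A) = MTBF/(MTBF+MTTR) = 14276/(14276+98.9) = 0.99312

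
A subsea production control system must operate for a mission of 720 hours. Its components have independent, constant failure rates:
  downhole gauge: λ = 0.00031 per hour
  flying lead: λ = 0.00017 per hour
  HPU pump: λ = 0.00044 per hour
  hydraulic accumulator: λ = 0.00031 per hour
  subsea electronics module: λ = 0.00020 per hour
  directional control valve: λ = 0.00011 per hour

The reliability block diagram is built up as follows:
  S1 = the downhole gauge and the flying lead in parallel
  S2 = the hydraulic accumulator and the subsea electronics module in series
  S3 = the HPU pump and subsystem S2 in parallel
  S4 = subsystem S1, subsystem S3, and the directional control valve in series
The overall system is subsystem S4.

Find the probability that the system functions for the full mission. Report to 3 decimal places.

R(downhole gauge) = exp(−0.00031 × 720) = 0.79995
R(flying lead) = exp(−0.00017 × 720) = 0.88479
R(HPU pump) = exp(−0.00044 × 720) = 0.72848
R(hydraulic accumulator) = exp(−0.00031 × 720) = 0.79995
R(subsea electronics module) = exp(−0.00020 × 720) = 0.86589
R(directional control valve) = exp(−0.00011 × 720) = 0.92386
Parallel (downhole gauge and flying lead): 1 − (1 − 0.79995)(1 − 0.88479) = 0.97695
Series (hydraulic accumulator and subsea electronics module): 0.79995 × 0.86589 = 0.69267
Parallel (HPU pump and [0.69267]): 1 − (1 − 0.72848)(1 − 0.69267) = 0.91655
Series ([0.97695], [0.91655], and directional control valve): 0.97695 × 0.91655 × 0.92386 = 0.827

0.827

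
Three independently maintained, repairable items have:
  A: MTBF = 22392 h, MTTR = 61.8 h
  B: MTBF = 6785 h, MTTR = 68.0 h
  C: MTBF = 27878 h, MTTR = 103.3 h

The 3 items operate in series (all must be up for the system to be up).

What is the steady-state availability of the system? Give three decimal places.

A(A) = MTBF/(MTBF+MTTR) = 22392/(22392+61.8) = 0.997248
A(B) = MTBF/(MTBF+MTTR) = 6785/(6785+68.0) = 0.990077
A(C) = MTBF/(MTBF+MTTR) = 27878/(27878+103.3) = 0.996308
Series availability: 0.997248 × 0.990077 × 0.996308 = 0.984

0.984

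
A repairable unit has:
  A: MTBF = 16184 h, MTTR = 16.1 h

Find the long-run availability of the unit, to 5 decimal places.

0.99901

A(A) = MTBF/(MTBF+MTTR) = 16184/(16184+16.1) = 0.99901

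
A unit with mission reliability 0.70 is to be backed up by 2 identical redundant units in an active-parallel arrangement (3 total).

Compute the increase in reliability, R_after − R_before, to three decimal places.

0.273

R_before = 0.70
R_after = 1 − (1 − 0.70)^3 = 0.973
ΔR = 0.973 − 0.70 = 0.273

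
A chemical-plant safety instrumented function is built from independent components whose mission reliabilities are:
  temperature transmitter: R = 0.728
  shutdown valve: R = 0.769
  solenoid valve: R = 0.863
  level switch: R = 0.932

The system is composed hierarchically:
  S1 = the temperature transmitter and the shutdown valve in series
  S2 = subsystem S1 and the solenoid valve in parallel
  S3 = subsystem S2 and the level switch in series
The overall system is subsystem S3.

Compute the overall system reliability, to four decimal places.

0.8758

Series (temperature transmitter and shutdown valve): 0.728000 × 0.769000 = 0.559832
Parallel ([0.559832] and solenoid valve): 1 − (1 − 0.559832)(1 − 0.863000) = 0.939697
Series ([0.939697] and level switch): 0.939697 × 0.932000 = 0.8758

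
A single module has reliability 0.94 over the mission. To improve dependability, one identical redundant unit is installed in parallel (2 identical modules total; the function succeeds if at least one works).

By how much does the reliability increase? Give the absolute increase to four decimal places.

R_before = 0.94
R_after = 1 − (1 − 0.94)^2 = 0.9964
ΔR = 0.9964 − 0.94 = 0.0564

0.0564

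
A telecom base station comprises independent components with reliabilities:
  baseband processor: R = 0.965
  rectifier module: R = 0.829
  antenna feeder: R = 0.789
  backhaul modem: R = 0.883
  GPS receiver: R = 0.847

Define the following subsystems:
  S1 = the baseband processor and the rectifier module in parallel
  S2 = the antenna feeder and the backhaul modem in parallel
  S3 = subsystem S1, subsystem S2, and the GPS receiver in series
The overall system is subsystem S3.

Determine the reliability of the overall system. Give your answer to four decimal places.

0.8211

Parallel (baseband processor and rectifier module): 1 − (1 − 0.965000)(1 − 0.829000) = 0.994015
Parallel (antenna feeder and backhaul modem): 1 − (1 − 0.789000)(1 − 0.883000) = 0.975313
Series ([0.994015], [0.975313], and GPS receiver): 0.994015 × 0.975313 × 0.847000 = 0.8211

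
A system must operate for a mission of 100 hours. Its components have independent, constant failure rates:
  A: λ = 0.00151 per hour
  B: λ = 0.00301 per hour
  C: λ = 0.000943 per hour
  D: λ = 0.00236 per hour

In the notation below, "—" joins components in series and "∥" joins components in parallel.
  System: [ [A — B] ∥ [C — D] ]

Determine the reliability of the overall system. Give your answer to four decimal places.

R(A) = exp(−0.00151 × 100) = 0.859848
R(B) = exp(−0.00301 × 100) = 0.740078
R(C) = exp(−0.000943 × 100) = 0.910010
R(D) = exp(−0.00236 × 100) = 0.789781
Series (A and B): 0.859848 × 0.740078 = 0.636355
Series (C and D): 0.910010 × 0.789781 = 0.718709
Parallel ([0.636355] and [0.718709]): 1 − (1 − 0.636355)(1 − 0.718709) = 0.8977

0.8977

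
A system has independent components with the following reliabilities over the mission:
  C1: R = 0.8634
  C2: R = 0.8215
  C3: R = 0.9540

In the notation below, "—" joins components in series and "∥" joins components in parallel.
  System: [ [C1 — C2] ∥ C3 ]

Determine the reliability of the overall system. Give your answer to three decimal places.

0.987

Series (C1 and C2): 0.86340 × 0.82150 = 0.70928
Parallel ([0.70928] and C3): 1 − (1 − 0.70928)(1 − 0.95400) = 0.987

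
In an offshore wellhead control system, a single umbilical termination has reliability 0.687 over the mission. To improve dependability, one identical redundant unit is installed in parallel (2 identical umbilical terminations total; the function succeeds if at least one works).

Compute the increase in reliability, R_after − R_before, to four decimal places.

0.2150

R_before = 0.687
R_after = 1 − (1 − 0.687)^2 = 0.9020
ΔR = 0.9020 − 0.687 = 0.2150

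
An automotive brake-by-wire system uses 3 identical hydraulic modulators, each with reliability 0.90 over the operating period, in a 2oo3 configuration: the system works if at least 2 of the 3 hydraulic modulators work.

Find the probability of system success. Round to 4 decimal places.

0.9720

R = Σ_{i=2}^{3} C(3,i) p^i (1−p)^{3−i} with p = 0.90
C(3,2)·0.90^2·0.10^1 = 0.243000
C(3,3)·0.90^3·0.10^0 = 0.729000
Sum = 0.9720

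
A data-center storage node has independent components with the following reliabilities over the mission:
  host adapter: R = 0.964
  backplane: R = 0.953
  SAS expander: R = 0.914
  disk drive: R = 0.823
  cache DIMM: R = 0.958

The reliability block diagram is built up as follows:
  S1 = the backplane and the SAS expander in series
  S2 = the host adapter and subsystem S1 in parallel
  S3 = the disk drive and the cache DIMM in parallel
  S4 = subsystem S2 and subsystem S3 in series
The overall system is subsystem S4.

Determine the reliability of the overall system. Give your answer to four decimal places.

0.9880

Series (backplane and SAS expander): 0.953000 × 0.914000 = 0.871042
Parallel (host adapter and [0.871042]): 1 − (1 − 0.964000)(1 − 0.871042) = 0.995358
Parallel (disk drive and cache DIMM): 1 − (1 − 0.823000)(1 − 0.958000) = 0.992566
Series ([0.995358] and [0.992566]): 0.995358 × 0.992566 = 0.9880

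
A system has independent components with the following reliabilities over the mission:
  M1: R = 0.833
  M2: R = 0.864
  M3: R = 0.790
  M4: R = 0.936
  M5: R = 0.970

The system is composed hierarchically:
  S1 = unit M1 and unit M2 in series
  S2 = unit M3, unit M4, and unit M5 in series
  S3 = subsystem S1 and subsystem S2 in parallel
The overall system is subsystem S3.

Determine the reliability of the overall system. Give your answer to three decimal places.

0.921

Series (M1 and M2): 0.83300 × 0.86400 = 0.71971
Series (M3, M4, and M5): 0.79000 × 0.93600 × 0.97000 = 0.71726
Parallel ([0.71971] and [0.71726]): 1 − (1 − 0.71971)(1 − 0.71726) = 0.921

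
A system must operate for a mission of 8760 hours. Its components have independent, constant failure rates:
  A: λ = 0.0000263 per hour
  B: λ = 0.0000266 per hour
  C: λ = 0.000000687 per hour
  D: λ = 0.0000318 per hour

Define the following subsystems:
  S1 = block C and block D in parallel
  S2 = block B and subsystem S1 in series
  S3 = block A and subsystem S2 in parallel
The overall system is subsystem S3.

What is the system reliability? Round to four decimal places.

R(A) = exp(−0.0000263 × 8760) = 0.794225
R(B) = exp(−0.0000266 × 8760) = 0.792141
R(C) = exp(−0.000000687 × 8760) = 0.994000
R(D) = exp(−0.0000318 × 8760) = 0.756867
Parallel (C and D): 1 − (1 − 0.994000)(1 − 0.756867) = 0.998541
Series (B and [0.998541]): 0.792141 × 0.998541 = 0.790985
Parallel (A and [0.790985]): 1 − (1 − 0.794225)(1 − 0.790985) = 0.9570

0.9570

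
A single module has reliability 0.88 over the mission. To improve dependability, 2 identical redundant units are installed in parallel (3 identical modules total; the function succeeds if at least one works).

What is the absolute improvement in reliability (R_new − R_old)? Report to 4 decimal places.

R_before = 0.88
R_after = 1 − (1 − 0.88)^3 = 0.9983
ΔR = 0.9983 − 0.88 = 0.1183

0.1183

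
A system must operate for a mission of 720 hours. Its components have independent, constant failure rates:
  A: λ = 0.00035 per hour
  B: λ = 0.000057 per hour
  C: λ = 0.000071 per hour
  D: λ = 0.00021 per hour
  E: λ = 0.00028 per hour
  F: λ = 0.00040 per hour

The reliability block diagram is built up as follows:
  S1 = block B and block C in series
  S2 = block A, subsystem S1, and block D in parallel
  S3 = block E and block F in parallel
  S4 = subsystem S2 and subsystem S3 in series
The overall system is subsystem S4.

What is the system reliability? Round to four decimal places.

0.9517

R(A) = exp(−0.00035 × 720) = 0.777245
R(B) = exp(−0.000057 × 720) = 0.959791
R(C) = exp(−0.000071 × 720) = 0.950165
R(D) = exp(−0.00021 × 720) = 0.859676
R(E) = exp(−0.00028 × 720) = 0.817422
R(F) = exp(−0.00040 × 720) = 0.749762
Series (B and C): 0.959791 × 0.950165 = 0.911960
Parallel (A, [0.911960], and D): 1 − (1 − 0.777245)(1 − 0.911960)(1 − 0.859676) = 0.997248
Parallel (E and F): 1 − (1 − 0.817422)(1 − 0.749762) = 0.954312
Series ([0.997248] and [0.954312]): 0.997248 × 0.954312 = 0.9517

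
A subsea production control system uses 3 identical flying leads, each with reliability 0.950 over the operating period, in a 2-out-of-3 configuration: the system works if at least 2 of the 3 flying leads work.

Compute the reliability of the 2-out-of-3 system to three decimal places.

0.993

R = Σ_{i=2}^{3} C(3,i) p^i (1−p)^{3−i} with p = 0.950
C(3,2)·0.950^2·0.050^1 = 0.13538
C(3,3)·0.950^3·0.050^0 = 0.85738
Sum = 0.993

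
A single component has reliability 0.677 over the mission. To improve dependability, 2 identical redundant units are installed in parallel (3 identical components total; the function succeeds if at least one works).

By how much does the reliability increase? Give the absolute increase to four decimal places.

0.2893

R_before = 0.677
R_after = 1 − (1 − 0.677)^3 = 0.9663
ΔR = 0.9663 − 0.677 = 0.2893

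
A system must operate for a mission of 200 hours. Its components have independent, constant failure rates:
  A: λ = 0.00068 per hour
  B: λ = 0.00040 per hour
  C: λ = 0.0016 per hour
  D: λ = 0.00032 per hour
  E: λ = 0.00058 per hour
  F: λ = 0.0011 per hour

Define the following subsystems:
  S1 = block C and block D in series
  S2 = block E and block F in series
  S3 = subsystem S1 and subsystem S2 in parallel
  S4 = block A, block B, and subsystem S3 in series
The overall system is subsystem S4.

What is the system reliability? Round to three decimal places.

R(A) = exp(−0.00068 × 200) = 0.87284
R(B) = exp(−0.00040 × 200) = 0.92312
R(C) = exp(−0.0016 × 200) = 0.72615
R(D) = exp(−0.00032 × 200) = 0.93800
R(E) = exp(−0.00058 × 200) = 0.89048
R(F) = exp(−0.0011 × 200) = 0.80252
Series (C and D): 0.72615 × 0.93800 = 0.68113
Series (E and F): 0.89048 × 0.80252 = 0.71463
Parallel ([0.68113] and [0.71463]): 1 − (1 − 0.68113)(1 − 0.71463) = 0.90900
Series (A, B, and [0.90900]): 0.87284 × 0.92312 × 0.90900 = 0.732

0.732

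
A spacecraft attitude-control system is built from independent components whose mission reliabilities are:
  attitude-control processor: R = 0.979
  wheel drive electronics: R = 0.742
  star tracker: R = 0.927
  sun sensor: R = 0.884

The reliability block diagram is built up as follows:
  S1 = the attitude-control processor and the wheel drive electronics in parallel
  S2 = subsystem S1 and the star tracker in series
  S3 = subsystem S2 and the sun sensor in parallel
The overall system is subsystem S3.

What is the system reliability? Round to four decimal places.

Parallel (attitude-control processor and wheel drive electronics): 1 − (1 − 0.979000)(1 − 0.742000) = 0.994582
Series ([0.994582] and star tracker): 0.994582 × 0.927000 = 0.921978
Parallel ([0.921978] and sun sensor): 1 − (1 − 0.921978)(1 − 0.884000) = 0.9909

0.9909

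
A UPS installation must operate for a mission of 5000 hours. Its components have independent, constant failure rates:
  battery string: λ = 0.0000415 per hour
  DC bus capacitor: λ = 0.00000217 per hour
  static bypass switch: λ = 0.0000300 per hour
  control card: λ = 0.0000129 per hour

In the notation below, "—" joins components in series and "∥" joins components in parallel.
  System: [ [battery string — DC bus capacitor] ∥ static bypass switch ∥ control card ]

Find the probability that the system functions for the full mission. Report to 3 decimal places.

R(battery string) = exp(−0.0000415 × 5000) = 0.81261
R(DC bus capacitor) = exp(−0.00000217 × 5000) = 0.98921
R(static bypass switch) = exp(−0.0000300 × 5000) = 0.86071
R(control card) = exp(−0.0000129 × 5000) = 0.93754
Series (battery string and DC bus capacitor): 0.81261 × 0.98921 = 0.80384
Parallel ([0.80384], static bypass switch, and control card): 1 − (1 − 0.80384)(1 − 0.86071)(1 − 0.93754) = 0.998

0.998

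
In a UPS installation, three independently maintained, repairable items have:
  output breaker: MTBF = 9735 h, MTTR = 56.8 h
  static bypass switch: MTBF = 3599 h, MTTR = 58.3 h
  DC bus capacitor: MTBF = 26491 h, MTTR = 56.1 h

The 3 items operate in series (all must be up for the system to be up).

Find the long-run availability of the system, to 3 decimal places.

0.976

A(output breaker) = MTBF/(MTBF+MTTR) = 9735/(9735+56.8) = 0.994199
A(static bypass switch) = MTBF/(MTBF+MTTR) = 3599/(3599+58.3) = 0.984059
A(DC bus capacitor) = MTBF/(MTBF+MTTR) = 26491/(26491+56.1) = 0.997887
Series availability: 0.994199 × 0.984059 × 0.997887 = 0.976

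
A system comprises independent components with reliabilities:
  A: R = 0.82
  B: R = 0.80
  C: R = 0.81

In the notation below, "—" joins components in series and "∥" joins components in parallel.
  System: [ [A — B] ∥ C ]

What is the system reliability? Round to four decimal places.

0.9346

Series (A and B): 0.820000 × 0.800000 = 0.656000
Parallel ([0.656000] and C): 1 − (1 − 0.656000)(1 − 0.810000) = 0.9346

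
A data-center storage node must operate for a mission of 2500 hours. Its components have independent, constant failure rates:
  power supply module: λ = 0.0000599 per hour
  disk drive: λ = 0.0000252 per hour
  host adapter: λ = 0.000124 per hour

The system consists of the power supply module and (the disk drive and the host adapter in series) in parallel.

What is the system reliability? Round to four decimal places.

R(power supply module) = exp(−0.0000599 × 2500) = 0.860923
R(disk drive) = exp(−0.0000252 × 2500) = 0.938943
R(host adapter) = exp(−0.000124 × 2500) = 0.733447
Series (disk drive and host adapter): 0.938943 × 0.733447 = 0.688665
Parallel (power supply module and [0.688665]): 1 − (1 − 0.860923)(1 − 0.688665) = 0.9567

0.9567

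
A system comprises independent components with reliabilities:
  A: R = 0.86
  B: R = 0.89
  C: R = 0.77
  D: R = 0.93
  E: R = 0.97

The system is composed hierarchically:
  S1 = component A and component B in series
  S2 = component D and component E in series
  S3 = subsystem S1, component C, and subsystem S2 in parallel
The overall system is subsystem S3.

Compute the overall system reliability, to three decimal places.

0.995

Series (A and B): 0.86000 × 0.89000 = 0.76540
Series (D and E): 0.93000 × 0.97000 = 0.90210
Parallel ([0.76540], C, and [0.90210]): 1 − (1 − 0.76540)(1 − 0.77000)(1 − 0.90210) = 0.995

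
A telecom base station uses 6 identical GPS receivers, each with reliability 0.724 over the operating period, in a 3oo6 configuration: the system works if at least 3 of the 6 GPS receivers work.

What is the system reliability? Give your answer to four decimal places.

0.9470

R = Σ_{i=3}^{6} C(6,i) p^i (1−p)^{6−i} with p = 0.724
C(6,3)·0.724^3·0.276^3 = 0.159578
C(6,4)·0.724^4·0.276^2 = 0.313952
C(6,5)·0.724^5·0.276^1 = 0.329422
C(6,6)·0.724^6·0.276^0 = 0.144023
Sum = 0.9470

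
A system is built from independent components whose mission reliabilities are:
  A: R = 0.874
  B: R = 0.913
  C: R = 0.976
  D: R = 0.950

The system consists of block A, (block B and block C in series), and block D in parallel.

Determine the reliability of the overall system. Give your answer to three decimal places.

Series (B and C): 0.91300 × 0.97600 = 0.89109
Parallel (A, [0.89109], and D): 1 − (1 − 0.87400)(1 − 0.89109)(1 − 0.95000) = 0.999

0.999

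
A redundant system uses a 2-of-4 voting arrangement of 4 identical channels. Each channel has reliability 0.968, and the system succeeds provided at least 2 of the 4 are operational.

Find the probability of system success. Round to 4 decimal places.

0.9999

R = Σ_{i=2}^{4} C(4,i) p^i (1−p)^{4−i} with p = 0.968
C(4,2)·0.968^2·0.032^2 = 0.005757
C(4,3)·0.968^3·0.032^1 = 0.116101
C(4,4)·0.968^4·0.032^0 = 0.878014
Sum = 0.9999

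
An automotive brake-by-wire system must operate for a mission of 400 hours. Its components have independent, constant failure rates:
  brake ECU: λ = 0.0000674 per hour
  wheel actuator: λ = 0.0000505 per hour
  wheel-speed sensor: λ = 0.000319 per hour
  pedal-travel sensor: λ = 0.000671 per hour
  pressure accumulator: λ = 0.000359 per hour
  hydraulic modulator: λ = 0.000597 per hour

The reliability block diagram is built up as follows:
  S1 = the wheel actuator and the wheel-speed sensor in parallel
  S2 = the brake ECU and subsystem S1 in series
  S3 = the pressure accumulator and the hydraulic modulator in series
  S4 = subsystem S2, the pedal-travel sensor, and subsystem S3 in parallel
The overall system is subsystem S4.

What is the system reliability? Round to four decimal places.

R(brake ECU) = exp(−0.0000674 × 400) = 0.973400
R(wheel actuator) = exp(−0.0000505 × 400) = 0.980003
R(wheel-speed sensor) = exp(−0.000319 × 400) = 0.880205
R(pedal-travel sensor) = exp(−0.000671 × 400) = 0.764602
R(pressure accumulator) = exp(−0.000359 × 400) = 0.866234
R(hydraulic modulator) = exp(−0.000597 × 400) = 0.787572
Parallel (wheel actuator and wheel-speed sensor): 1 − (1 − 0.980003)(1 − 0.880205) = 0.997604
Series (brake ECU and [0.997604]): 0.973400 × 0.997604 = 0.971068
Series (pressure accumulator and hydraulic modulator): 0.866234 × 0.787572 = 0.682222
Parallel ([0.971068], pedal-travel sensor, and [0.682222]): 1 − (1 − 0.971068)(1 − 0.764602)(1 − 0.682222) = 0.9978

0.9978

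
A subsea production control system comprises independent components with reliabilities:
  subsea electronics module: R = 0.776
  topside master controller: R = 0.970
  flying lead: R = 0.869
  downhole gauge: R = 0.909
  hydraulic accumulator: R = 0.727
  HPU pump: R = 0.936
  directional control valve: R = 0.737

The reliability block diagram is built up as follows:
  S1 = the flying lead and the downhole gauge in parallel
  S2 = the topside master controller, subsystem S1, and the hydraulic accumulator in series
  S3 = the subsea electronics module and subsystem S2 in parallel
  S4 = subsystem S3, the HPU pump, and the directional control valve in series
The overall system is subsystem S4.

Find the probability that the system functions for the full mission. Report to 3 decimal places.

0.643

Parallel (flying lead and downhole gauge): 1 − (1 − 0.86900)(1 − 0.90900) = 0.98808
Series (topside master controller, [0.98808], and hydraulic accumulator): 0.97000 × 0.98808 × 0.72700 = 0.69678
Parallel (subsea electronics module and [0.69678]): 1 − (1 − 0.77600)(1 − 0.69678) = 0.93208
Series ([0.93208], HPU pump, and directional control valve): 0.93208 × 0.93600 × 0.73700 = 0.643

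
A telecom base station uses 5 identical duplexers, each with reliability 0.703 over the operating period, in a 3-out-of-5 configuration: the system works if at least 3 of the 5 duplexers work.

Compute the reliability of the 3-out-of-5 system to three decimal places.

R = Σ_{i=3}^{5} C(5,i) p^i (1−p)^{5−i} with p = 0.703
C(5,3)·0.703^3·0.297^2 = 0.30646
C(5,4)·0.703^4·0.297^1 = 0.36270
C(5,5)·0.703^5·0.297^0 = 0.17170
Sum = 0.841

0.841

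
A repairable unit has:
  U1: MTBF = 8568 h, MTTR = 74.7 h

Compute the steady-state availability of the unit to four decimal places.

A(U1) = MTBF/(MTBF+MTTR) = 8568/(8568+74.7) = 0.9914

0.9914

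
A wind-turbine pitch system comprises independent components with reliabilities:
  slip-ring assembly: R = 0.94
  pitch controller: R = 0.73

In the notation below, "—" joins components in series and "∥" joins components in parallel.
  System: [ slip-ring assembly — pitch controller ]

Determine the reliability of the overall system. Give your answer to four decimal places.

0.6862

Series (slip-ring assembly and pitch controller): 0.940000 × 0.730000 = 0.6862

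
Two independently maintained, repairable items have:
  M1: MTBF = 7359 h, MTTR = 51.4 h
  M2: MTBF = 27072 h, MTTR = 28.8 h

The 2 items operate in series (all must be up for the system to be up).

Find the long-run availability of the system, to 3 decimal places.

A(M1) = MTBF/(MTBF+MTTR) = 7359/(7359+51.4) = 0.993064
A(M2) = MTBF/(MTBF+MTTR) = 27072/(27072+28.8) = 0.998937
Series availability: 0.993064 × 0.998937 = 0.992

0.992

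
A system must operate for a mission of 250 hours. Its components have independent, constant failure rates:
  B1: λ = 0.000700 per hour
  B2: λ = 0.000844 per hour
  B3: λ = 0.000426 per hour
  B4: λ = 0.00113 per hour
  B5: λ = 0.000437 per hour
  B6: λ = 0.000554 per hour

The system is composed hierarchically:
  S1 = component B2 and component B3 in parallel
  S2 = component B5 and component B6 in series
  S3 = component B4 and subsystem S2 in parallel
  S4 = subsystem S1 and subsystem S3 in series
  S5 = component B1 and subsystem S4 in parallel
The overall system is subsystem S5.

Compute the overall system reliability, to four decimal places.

R(B1) = exp(−0.000700 × 250) = 0.839457
R(B2) = exp(−0.000844 × 250) = 0.809774
R(B3) = exp(−0.000426 × 250) = 0.898975
R(B4) = exp(−0.00113 × 250) = 0.753897
R(B5) = exp(−0.000437 × 250) = 0.896506
R(B6) = exp(−0.000554 × 250) = 0.870663
Parallel (B2 and B3): 1 − (1 − 0.809774)(1 − 0.898975) = 0.980782
Series (B5 and B6): 0.896506 × 0.870663 = 0.780555
Parallel (B4 and [0.780555]): 1 − (1 − 0.753897)(1 − 0.780555) = 0.945994
Series ([0.980782] and [0.945994]): 0.980782 × 0.945994 = 0.927814
Parallel (B1 and [0.927814]): 1 − (1 − 0.839457)(1 − 0.927814) = 0.9884

0.9884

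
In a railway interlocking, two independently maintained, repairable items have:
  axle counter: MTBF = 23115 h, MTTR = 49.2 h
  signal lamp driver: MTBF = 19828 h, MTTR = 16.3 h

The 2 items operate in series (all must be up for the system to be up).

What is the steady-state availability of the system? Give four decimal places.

0.9971

A(axle counter) = MTBF/(MTBF+MTTR) = 23115/(23115+49.2) = 0.997876
A(signal lamp driver) = MTBF/(MTBF+MTTR) = 19828/(19828+16.3) = 0.999179
Series availability: 0.997876 × 0.999179 = 0.9971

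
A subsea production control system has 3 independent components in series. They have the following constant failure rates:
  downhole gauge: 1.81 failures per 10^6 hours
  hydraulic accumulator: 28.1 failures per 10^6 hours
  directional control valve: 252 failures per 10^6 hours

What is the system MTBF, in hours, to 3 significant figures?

Series of exponential components: λ_sys = Σ λ_i
λ_sys = 0.00000181 + 0.0000281 + 0.000252 = 2.8191e-04 /h
MTBF = 1 / λ_sys = 3550 h

3550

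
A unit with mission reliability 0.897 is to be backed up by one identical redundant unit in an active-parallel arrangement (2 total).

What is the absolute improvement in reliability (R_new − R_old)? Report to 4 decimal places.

R_before = 0.897
R_after = 1 − (1 − 0.897)^2 = 0.9894
ΔR = 0.9894 − 0.897 = 0.0924

0.0924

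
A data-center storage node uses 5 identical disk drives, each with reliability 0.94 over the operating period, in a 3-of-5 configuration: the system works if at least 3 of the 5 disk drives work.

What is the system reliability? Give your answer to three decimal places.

R = Σ_{i=3}^{5} C(5,i) p^i (1−p)^{5−i} with p = 0.94
C(5,3)·0.94^3·0.06^2 = 0.02990
C(5,4)·0.94^4·0.06^1 = 0.23422
C(5,5)·0.94^5·0.06^0 = 0.73390
Sum = 0.998

0.998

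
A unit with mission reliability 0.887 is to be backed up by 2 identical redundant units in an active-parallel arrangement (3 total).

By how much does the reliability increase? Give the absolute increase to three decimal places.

0.112

R_before = 0.887
R_after = 1 − (1 − 0.887)^3 = 0.999
ΔR = 0.999 − 0.887 = 0.112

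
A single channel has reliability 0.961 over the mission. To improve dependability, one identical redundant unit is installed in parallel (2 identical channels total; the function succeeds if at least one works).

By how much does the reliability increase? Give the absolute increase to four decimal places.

R_before = 0.961
R_after = 1 − (1 − 0.961)^2 = 0.9985
ΔR = 0.9985 − 0.961 = 0.0375

0.0375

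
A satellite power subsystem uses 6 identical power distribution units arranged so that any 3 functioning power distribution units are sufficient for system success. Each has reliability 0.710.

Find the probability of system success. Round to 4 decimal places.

0.9372

R = Σ_{i=3}^{6} C(6,i) p^i (1−p)^{6−i} with p = 0.710
C(6,3)·0.710^3·0.290^3 = 0.174582
C(6,4)·0.710^4·0.290^2 = 0.320568
C(6,5)·0.710^5·0.290^1 = 0.313936
C(6,6)·0.710^6·0.290^0 = 0.128100
Sum = 0.9372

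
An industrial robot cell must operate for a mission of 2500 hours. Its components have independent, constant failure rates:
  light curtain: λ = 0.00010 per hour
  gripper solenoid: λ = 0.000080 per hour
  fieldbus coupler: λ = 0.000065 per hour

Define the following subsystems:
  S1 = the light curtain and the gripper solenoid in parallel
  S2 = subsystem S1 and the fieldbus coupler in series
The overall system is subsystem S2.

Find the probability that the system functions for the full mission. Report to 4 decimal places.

R(light curtain) = exp(−0.00010 × 2500) = 0.778801
R(gripper solenoid) = exp(−0.000080 × 2500) = 0.818731
R(fieldbus coupler) = exp(−0.000065 × 2500) = 0.850016
Parallel (light curtain and gripper solenoid): 1 − (1 − 0.778801)(1 − 0.818731) = 0.959903
Series ([0.959903] and fieldbus coupler): 0.959903 × 0.850016 = 0.8159

0.8159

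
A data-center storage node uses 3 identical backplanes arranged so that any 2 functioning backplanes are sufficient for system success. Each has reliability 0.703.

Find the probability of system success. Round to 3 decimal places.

0.788

R = Σ_{i=2}^{3} C(3,i) p^i (1−p)^{3−i} with p = 0.703
C(3,2)·0.703^2·0.297^1 = 0.44034
C(3,3)·0.703^3·0.297^0 = 0.34743
Sum = 0.788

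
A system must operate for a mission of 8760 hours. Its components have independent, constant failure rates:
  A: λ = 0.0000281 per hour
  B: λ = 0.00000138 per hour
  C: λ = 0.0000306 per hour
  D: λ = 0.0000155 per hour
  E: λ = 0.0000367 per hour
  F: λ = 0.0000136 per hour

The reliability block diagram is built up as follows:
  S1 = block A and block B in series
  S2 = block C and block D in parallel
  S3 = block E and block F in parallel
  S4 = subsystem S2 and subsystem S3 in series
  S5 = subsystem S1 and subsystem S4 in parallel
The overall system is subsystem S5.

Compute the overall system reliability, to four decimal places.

R(A) = exp(−0.0000281 × 8760) = 0.781800
R(B) = exp(−0.00000138 × 8760) = 0.987984
R(C) = exp(−0.0000306 × 8760) = 0.764865
R(D) = exp(−0.0000155 × 8760) = 0.873035
R(E) = exp(−0.0000367 × 8760) = 0.725066
R(F) = exp(−0.0000136 × 8760) = 0.887687
Series (A and B): 0.781800 × 0.987984 = 0.772406
Parallel (C and D): 1 − (1 − 0.764865)(1 − 0.873035) = 0.970146
Parallel (E and F): 1 − (1 − 0.725066)(1 − 0.887687) = 0.969121
Series ([0.970146] and [0.969121]): 0.970146 × 0.969121 = 0.940189
Parallel ([0.772406] and [0.940189]): 1 − (1 − 0.772406)(1 − 0.940189) = 0.9864

0.9864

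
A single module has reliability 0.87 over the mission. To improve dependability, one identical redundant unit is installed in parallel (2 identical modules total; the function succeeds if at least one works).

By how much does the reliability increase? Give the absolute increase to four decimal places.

R_before = 0.87
R_after = 1 − (1 − 0.87)^2 = 0.9831
ΔR = 0.9831 − 0.87 = 0.1131

0.1131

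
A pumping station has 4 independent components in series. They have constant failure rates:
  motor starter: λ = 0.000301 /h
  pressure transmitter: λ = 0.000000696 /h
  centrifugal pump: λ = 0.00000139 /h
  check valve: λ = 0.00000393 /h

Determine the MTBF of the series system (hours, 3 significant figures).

Series of exponential components: λ_sys = Σ λ_i
λ_sys = 0.000301 + 0.000000696 + 0.00000139 + 0.00000393 = 3.0702e-04 /h
MTBF = 1 / λ_sys = 3260 h

3260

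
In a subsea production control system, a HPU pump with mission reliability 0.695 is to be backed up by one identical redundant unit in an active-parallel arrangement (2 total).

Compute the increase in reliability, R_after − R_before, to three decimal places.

0.212

R_before = 0.695
R_after = 1 − (1 − 0.695)^2 = 0.907
ΔR = 0.907 − 0.695 = 0.212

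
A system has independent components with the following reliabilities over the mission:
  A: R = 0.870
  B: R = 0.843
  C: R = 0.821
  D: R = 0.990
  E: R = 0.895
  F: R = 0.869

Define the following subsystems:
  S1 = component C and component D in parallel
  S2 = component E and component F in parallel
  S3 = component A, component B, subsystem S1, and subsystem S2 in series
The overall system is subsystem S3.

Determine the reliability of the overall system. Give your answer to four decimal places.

0.7220

Parallel (C and D): 1 − (1 − 0.821000)(1 − 0.990000) = 0.998210
Parallel (E and F): 1 − (1 − 0.895000)(1 − 0.869000) = 0.986245
Series (A, B, [0.998210], and [0.986245]): 0.870000 × 0.843000 × 0.998210 × 0.986245 = 0.7220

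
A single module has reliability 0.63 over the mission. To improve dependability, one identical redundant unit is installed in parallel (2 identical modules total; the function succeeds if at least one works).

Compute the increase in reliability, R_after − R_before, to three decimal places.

0.233

R_before = 0.63
R_after = 1 − (1 − 0.63)^2 = 0.863
ΔR = 0.863 − 0.63 = 0.233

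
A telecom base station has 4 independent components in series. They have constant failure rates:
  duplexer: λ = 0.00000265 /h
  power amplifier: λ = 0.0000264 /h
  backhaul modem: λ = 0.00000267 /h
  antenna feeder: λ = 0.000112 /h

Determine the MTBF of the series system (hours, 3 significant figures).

Series of exponential components: λ_sys = Σ λ_i
λ_sys = 0.00000265 + 0.0000264 + 0.00000267 + 0.000112 = 1.4372e-04 /h
MTBF = 1 / λ_sys = 6960 h

6960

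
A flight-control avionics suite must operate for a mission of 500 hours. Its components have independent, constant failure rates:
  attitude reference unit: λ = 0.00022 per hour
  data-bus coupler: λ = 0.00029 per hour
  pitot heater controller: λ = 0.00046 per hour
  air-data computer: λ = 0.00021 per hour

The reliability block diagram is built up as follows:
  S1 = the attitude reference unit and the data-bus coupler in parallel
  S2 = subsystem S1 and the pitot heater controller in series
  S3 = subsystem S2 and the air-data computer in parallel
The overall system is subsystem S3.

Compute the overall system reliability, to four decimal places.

0.9784

R(attitude reference unit) = exp(−0.00022 × 500) = 0.895834
R(data-bus coupler) = exp(−0.00029 × 500) = 0.865022
R(pitot heater controller) = exp(−0.00046 × 500) = 0.794534
R(air-data computer) = exp(−0.00021 × 500) = 0.900325
Parallel (attitude reference unit and data-bus coupler): 1 − (1 − 0.895834)(1 − 0.865022) = 0.985940
Series ([0.985940] and pitot heater controller): 0.985940 × 0.794534 = 0.783363
Parallel ([0.783363] and air-data computer): 1 − (1 − 0.783363)(1 − 0.900325) = 0.9784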